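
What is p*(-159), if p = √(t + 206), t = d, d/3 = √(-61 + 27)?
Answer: -159*√(206 + 3*I*√34) ≈ -2284.1 - 96.806*I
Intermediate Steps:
d = 3*I*√34 (d = 3*√(-61 + 27) = 3*√(-34) = 3*(I*√34) = 3*I*√34 ≈ 17.493*I)
t = 3*I*√34 ≈ 17.493*I
p = √(206 + 3*I*√34) (p = √(3*I*√34 + 206) = √(206 + 3*I*√34) ≈ 14.366 + 0.60884*I)
p*(-159) = √(206 + 3*I*√34)*(-159) = -159*√(206 + 3*I*√34)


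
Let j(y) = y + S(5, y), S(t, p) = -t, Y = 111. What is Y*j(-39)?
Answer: -4884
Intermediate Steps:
j(y) = -5 + y (j(y) = y - 1*5 = y - 5 = -5 + y)
Y*j(-39) = 111*(-5 - 39) = 111*(-44) = -4884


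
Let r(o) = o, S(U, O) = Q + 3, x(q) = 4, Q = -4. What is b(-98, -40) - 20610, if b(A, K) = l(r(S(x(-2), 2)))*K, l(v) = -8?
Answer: -20290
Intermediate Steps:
S(U, O) = -1 (S(U, O) = -4 + 3 = -1)
b(A, K) = -8*K
b(-98, -40) - 20610 = -8*(-40) - 20610 = 320 - 20610 = -20290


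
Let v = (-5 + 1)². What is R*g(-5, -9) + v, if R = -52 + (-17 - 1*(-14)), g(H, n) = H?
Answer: 291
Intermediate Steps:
v = 16 (v = (-4)² = 16)
R = -55 (R = -52 + (-17 + 14) = -52 - 3 = -55)
R*g(-5, -9) + v = -55*(-5) + 16 = 275 + 16 = 291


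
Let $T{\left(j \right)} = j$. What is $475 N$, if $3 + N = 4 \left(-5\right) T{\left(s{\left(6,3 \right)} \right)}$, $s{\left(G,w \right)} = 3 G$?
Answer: $-172425$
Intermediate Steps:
$N = -363$ ($N = -3 + 4 \left(-5\right) 3 \cdot 6 = -3 - 360 = -363$)
$475 N = 475 \left(-363\right) = -172425$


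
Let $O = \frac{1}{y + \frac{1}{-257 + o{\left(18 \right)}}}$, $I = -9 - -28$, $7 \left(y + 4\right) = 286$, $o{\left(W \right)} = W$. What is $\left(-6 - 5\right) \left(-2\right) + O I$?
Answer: $\frac{73063}{3245} \approx 22.516$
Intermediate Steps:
$y = \frac{258}{7}$ ($y = -4 + \frac{1}{7} \cdot 286 = -4 + \frac{286}{7} = \frac{258}{7} \approx 36.857$)
$I = 19$ ($I = -9 + 28 = 19$)
$O = \frac{1673}{61655}$ ($O = \frac{1}{\frac{258}{7} + \frac{1}{-257 + 18}} = \frac{1}{\frac{258}{7} + \frac{1}{-239}} = \frac{1}{\frac{258}{7} - \frac{1}{239}} = \frac{1}{\frac{61655}{1673}} = \frac{1673}{61655} \approx 0.027135$)
$\left(-6 - 5\right) \left(-2\right) + O I = \left(-6 - 5\right) \left(-2\right) + \frac{1673}{61655} \cdot 19 = \left(-11\right) \left(-2\right) + \frac{1673}{3245} = 22 + \frac{1673}{3245} = \frac{73063}{3245}$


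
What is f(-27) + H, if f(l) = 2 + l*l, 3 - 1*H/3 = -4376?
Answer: 13868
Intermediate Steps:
H = 13137 (H = 9 - 3*(-4376) = 9 + 13128 = 13137)
f(l) = 2 + l²
f(-27) + H = (2 + (-27)²) + 13137 = (2 + 729) + 13137 = 731 + 13137 = 13868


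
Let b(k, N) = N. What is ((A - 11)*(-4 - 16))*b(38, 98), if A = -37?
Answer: 94080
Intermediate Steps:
((A - 11)*(-4 - 16))*b(38, 98) = ((-37 - 11)*(-4 - 16))*98 = -48*(-20)*98 = 960*98 = 94080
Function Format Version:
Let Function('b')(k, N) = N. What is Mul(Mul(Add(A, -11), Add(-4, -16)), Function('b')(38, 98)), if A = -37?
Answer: 94080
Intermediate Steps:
Mul(Mul(Add(A, -11), Add(-4, -16)), Function('b')(38, 98)) = Mul(Mul(Add(-37, -11), Add(-4, -16)), 98) = Mul(Mul(-48, -20), 98) = Mul(960, 98) = 94080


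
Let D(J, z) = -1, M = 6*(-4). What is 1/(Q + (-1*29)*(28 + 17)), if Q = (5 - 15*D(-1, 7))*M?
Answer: -1/1785 ≈ -0.00056022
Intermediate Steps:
M = -24
Q = -480 (Q = (5 - 15*(-1))*(-24) = (5 + 15)*(-24) = 20*(-24) = -480)
1/(Q + (-1*29)*(28 + 17)) = 1/(-480 + (-1*29)*(28 + 17)) = 1/(-480 - 29*45) = 1/(-480 - 1305) = 1/(-1785) = -1/1785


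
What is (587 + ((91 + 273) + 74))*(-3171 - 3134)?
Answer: -6462625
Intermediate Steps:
(587 + ((91 + 273) + 74))*(-3171 - 3134) = (587 + (364 + 74))*(-6305) = (587 + 438)*(-6305) = 1025*(-6305) = -6462625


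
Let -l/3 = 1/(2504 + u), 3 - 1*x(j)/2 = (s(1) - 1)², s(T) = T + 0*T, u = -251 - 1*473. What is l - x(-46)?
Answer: -10683/1780 ≈ -6.0017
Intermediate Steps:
u = -724 (u = -251 - 473 = -724)
s(T) = T (s(T) = T + 0 = T)
x(j) = 6 (x(j) = 6 - 2*(1 - 1)² = 6 - 2*0² = 6 - 2*0 = 6 + 0 = 6)
l = -3/1780 (l = -3/(2504 - 724) = -3/1780 ≈ -0.0016854)
l - x(-46) = -3/1780 - 1*6 = -3/1780 - 6 = -10683/1780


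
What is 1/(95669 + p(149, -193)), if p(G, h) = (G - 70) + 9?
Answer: 1/95757 ≈ 1.0443e-5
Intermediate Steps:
p(G, h) = -61 + G (p(G, h) = (-70 + G) + 9 = -61 + G)
1/(95669 + p(149, -193)) = 1/(95669 + (-61 + 149)) = 1/(95669 + 88) = 1/95757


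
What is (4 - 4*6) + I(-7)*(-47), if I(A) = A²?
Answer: -2323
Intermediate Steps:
(4 - 4*6) + I(-7)*(-47) = (4 - 4*6) + (-7)²*(-47) = (4 - 24) + 49*(-47) = -20 - 2303 = -2323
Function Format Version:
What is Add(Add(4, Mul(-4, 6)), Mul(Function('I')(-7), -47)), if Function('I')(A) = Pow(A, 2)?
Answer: -2323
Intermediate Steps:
Add(Add(4, Mul(-4, 6)), Mul(Function('I')(-7), -47)) = Add(Add(4, Mul(-4, 6)), Mul(Pow(-7, 2), -47)) = Add(Add(4, -24), Mul(49, -47)) = Add(-20, -2303) = -2323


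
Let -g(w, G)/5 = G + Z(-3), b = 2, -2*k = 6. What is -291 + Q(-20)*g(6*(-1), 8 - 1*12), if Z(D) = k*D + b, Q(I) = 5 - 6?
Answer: -256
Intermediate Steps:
k = -3 (k = -1/2*6 = -3)
Q(I) = -1
Z(D) = 2 - 3*D (Z(D) = -3*D + 2 = 2 - 3*D)
g(w, G) = -55 - 5*G (g(w, G) = -5*(G + (2 - 3*(-3))) = -5*(G + (2 + 9)) = -5*(G + 11) = -5*(11 + G) = -55 - 5*G)
-291 + Q(-20)*g(6*(-1), 8 - 1*12) = -291 - (-55 - 5*(8 - 1*12)) = -291 - (-55 - 5*(8 - 12)) = -291 - (-55 - 5*(-4)) = -291 - (-55 + 20) = -291 - 1*(-35) = -291 + 35 = -256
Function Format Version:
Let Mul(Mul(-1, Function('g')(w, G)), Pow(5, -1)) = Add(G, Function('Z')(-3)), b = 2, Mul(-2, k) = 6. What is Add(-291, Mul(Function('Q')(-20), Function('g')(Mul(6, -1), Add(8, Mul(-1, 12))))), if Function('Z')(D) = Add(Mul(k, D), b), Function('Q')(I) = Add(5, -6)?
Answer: -256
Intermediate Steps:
k = -3 (k = Mul(Rational(-1, 2), 6) = -3)
Function('Q')(I) = -1
Function('Z')(D) = Add(2, Mul(-3, D)) (Function('Z')(D) = Add(Mul(-3, D), 2) = Add(2, Mul(-3, D)))
Function('g')(w, G) = Add(-55, Mul(-5, G)) (Function('g')(w, G) = Mul(-5, Add(G, Add(2, Mul(-3, -3)))) = Mul(-5, Add(G, Add(2, 9))) = Mul(-5, Add(G, 11)) = Mul(-5, Add(11, G)) = Add(-55, Mul(-5, G)))
Add(-291, Mul(Function('Q')(-20), Function('g')(Mul(6, -1), Add(8, Mul(-1, 12))))) = Add(-291, Mul(-1, Add(-55, Mul(-5, Add(8, Mul(-1, 12)))))) = Add(-291, Mul(-1, Add(-55, Mul(-5, Add(8, -12))))) = Add(-291, Mul(-1, Add(-55, Mul(-5, -4)))) = Add(-291, Mul(-1, Add(-55, 20))) = Add(-291, Mul(-1, -35)) = Add(-291, 35) = -256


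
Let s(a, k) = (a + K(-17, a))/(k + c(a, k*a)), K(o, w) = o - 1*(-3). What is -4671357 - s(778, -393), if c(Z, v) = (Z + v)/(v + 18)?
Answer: -69982312764975/14981159 ≈ -4.6714e+6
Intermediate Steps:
c(Z, v) = (Z + v)/(18 + v)
K(o, w) = 3 + o (K(o, w) = o + 3 = 3 + o)
s(a, k) = (-14 + a)/(k + (a + a*k)/(18 + a*k)) (s(a, k) = (a + (3 - 17))/(k + (a + k*a)/(18 + k*a)) = (a - 14)/(k + (a + a*k)/(18 + a*k)) = (-14 + a)/(k + (a + a*k)/(18 + a*k)))
-4671357 - s(778, -393) = -4671357 - (-14 + 778)*(18 + 778*(-393))/(778 + 778*(-393) - 393*(18 + 778*(-393))) = -4671357 - 764*(18 - 305754)/(778 - 305754 - 393*(18 - 305754)) = -4671357 - 764*(-305736)/(778 - 305754 - 393*(-305736)) = -4671357 - 764*(-305736)/(778 - 305754 + 120154248) = -4671357 - 764*(-305736)/119849272 = -4671357 - 1*(-29197788/14981159) = -4671357 + 29197788/14981159 = -69982312764975/14981159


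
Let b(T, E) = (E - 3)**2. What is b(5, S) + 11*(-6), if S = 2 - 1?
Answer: -62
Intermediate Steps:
S = 1
b(T, E) = (-3 + E)**2
b(5, S) + 11*(-6) = (-3 + 1)**2 + 11*(-6) = (-2)**2 - 66 = 4 - 66 = -62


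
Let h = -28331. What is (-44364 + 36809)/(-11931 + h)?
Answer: 7555/40262 ≈ 0.18765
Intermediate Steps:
(-44364 + 36809)/(-11931 + h) = (-44364 + 36809)/(-11931 - 28331) = -7555/(-40262) = -7555*(-1/40262) = 7555/40262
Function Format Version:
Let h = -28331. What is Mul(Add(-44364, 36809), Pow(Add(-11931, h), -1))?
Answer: Rational(7555, 40262) ≈ 0.18765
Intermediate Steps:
Mul(Add(-44364, 36809), Pow(Add(-11931, h), -1)) = Mul(Add(-44364, 36809), Pow(Add(-11931, -28331), -1)) = Mul(-7555, Pow(-40262, -1)) = Mul(-7555, Rational(-1, 40262)) = Rational(7555, 40262)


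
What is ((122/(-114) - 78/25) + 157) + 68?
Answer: 314654/1425 ≈ 220.81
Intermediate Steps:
((122/(-114) - 78/25) + 157) + 68 = ((122*(-1/114) - 78*1/25) + 157) + 68 = ((-61/57 - 78/25) + 157) + 68 = (-5971/1425 + 157) + 68 = 217754/1425 + 68 = 314654/1425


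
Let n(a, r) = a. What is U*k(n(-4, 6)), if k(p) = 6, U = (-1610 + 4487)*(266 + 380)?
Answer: 11151252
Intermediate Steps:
U = 1858542 (U = 2877*646 = 1858542)
U*k(n(-4, 6)) = 1858542*6 = 11151252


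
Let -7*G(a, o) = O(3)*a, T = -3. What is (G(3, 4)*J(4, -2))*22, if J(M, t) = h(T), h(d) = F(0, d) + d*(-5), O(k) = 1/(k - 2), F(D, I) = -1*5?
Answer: -660/7 ≈ -94.286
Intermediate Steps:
F(D, I) = -5
O(k) = 1/(-2 + k)
h(d) = -5 - 5*d (h(d) = -5 + d*(-5) = -5 - 5*d)
J(M, t) = 10 (J(M, t) = -5 - 5*(-3) = -5 + 15 = 10)
G(a, o) = -a/7 (G(a, o) = -a/(7*(-2 + 3)) = -a/(7*1) = -a/7)
(G(3, 4)*J(4, -2))*22 = (-⅐*3*10)*22 = -3/7*10*22 = -30/7*22 = -660/7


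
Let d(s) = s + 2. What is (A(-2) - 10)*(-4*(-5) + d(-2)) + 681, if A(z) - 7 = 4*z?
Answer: 461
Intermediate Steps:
A(z) = 7 + 4*z
d(s) = 2 + s
(A(-2) - 10)*(-4*(-5) + d(-2)) + 681 = ((7 + 4*(-2)) - 10)*(-4*(-5) + (2 - 2)) + 681 = ((7 - 8) - 10)*(20 + 0) + 681 = (-1 - 10)*20 + 681 = -11*20 + 681 = -220 + 681 = 461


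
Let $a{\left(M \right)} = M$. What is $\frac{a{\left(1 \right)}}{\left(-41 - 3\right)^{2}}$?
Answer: $\frac{1}{1936} \approx 0.00051653$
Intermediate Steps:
$\frac{a{\left(1 \right)}}{\left(-41 - 3\right)^{2}} = 1 \frac{1}{\left(-41 - 3\right)^{2}} = 1 \frac{1}{\left(-44\right)^{2}} = 1 \cdot \frac{1}{1936} = \frac{1}{1936}$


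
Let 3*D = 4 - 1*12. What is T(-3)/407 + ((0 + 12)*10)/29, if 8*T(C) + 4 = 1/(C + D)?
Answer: 6640181/1605208 ≈ 4.1367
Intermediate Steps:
D = -8/3 (D = (4 - 1*12)/3 = (4 - 12)/3 = (⅓)*(-8) = -8/3 ≈ -2.6667)
T(C) = -½ + 1/(8*(-8/3 + C)) (T(C) = -½ + 1/(8*(C - 8/3)) = -½ + 1/(8*(-8/3 + C)))
T(-3)/407 + ((0 + 12)*10)/29 = ((35 - 12*(-3))/(8*(-8 + 3*(-3))))/407 + ((0 + 12)*10)/29 = ((35 + 36)/(8*(-8 - 9)))*(1/407) + (12*10)*(1/29) = ((⅛)*71/(-17))*(1/407) + 120*(1/29) = ((⅛)*(-1/17)*71)*(1/407) + 120/29 = -71/136*1/407 + 120/29 = -71/55352 + 120/29 = 6640181/1605208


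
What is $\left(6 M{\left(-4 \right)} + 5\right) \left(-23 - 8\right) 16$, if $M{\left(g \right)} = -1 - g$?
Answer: $-11408$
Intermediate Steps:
$\left(6 M{\left(-4 \right)} + 5\right) \left(-23 - 8\right) 16 = \left(6 \left(-1 - -4\right) + 5\right) \left(-23 - 8\right) 16 = \left(6 \left(-1 + 4\right) + 5\right) \left(\left(-31\right) 16\right) = \left(6 \cdot 3 + 5\right) \left(-496\right) = \left(18 + 5\right) \left(-496\right) = 23 \left(-496\right) = -11408$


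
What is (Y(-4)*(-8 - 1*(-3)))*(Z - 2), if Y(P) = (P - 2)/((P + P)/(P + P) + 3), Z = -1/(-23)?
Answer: -675/46 ≈ -14.674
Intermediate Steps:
Z = 1/23 (Z = -1*(-1/23) = 1/23 ≈ 0.043478)
Y(P) = -1/2 + P/4 (Y(P) = (-2 + P)/((2*P)/((2*P)) + 3) = (-2 + P)/((2*P)*(1/(2*P)) + 3) = (-2 + P)/(1 + 3) = (-2 + P)/4 = (-2 + P)*(1/4) = -1/2 + P/4)
(Y(-4)*(-8 - 1*(-3)))*(Z - 2) = ((-1/2 + (1/4)*(-4))*(-8 - 1*(-3)))*(1/23 - 2) = ((-1/2 - 1)*(-8 + 3))*(-45/23) = -3/2*(-5)*(-45/23) = (15/2)*(-45/23) = -675/46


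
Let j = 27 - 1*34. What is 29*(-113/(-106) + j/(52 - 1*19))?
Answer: 86623/3498 ≈ 24.764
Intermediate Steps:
j = -7 (j = 27 - 34 = -7)
29*(-113/(-106) + j/(52 - 1*19)) = 29*(-113/(-106) - 7/(52 - 1*19)) = 29*(-113*(-1/106) - 7/(52 - 19)) = 29*(113/106 - 7/33) = 29*(2987/3498) = 86623/3498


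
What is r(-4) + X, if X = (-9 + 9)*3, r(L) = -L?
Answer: 4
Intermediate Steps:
X = 0 (X = 0*3 = 0)
r(-4) + X = -1*(-4) + 0 = 4 + 0 = 4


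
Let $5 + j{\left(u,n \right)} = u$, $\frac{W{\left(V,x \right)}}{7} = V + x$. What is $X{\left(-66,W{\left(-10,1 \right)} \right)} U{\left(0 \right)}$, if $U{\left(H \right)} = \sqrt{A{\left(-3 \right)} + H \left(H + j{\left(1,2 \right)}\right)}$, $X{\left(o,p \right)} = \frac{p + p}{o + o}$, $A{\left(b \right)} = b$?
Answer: $\frac{21 i \sqrt{3}}{22} \approx 1.6533 i$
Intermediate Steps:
$W{\left(V,x \right)} = 7 V + 7 x$ ($W{\left(V,x \right)} = 7 \left(V + x\right) = 7 V + 7 x$)
$j{\left(u,n \right)} = -5 + u$
$X{\left(o,p \right)} = \frac{p}{o}$ ($X{\left(o,p \right)} = \frac{2 p}{2 o} = 2 p \frac{1}{2 o} = \frac{p}{o}$)
$U{\left(H \right)} = \sqrt{-3 + H \left(-4 + H\right)}$ ($U{\left(H \right)} = \sqrt{-3 + H \left(H + \left(-5 + 1\right)\right)} = \sqrt{-3 + H \left(H - 4\right)} = \sqrt{-3 + H \left(-4 + H\right)}$)
$X{\left(-66,W{\left(-10,1 \right)} \right)} U{\left(0 \right)} = \frac{7 \left(-10\right) + 7 \cdot 1}{-66} \sqrt{-3 + 0^{2} - 0} = \left(-70 + 7\right) \left(- \frac{1}{66}\right) \sqrt{-3 + 0 + 0} = \left(-63\right) \left(- \frac{1}{66}\right) \sqrt{-3} = \frac{21 i \sqrt{3}}{22}$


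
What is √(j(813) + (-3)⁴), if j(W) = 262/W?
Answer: √53751495/813 ≈ 9.0179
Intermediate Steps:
√(j(813) + (-3)⁴) = √(262/813 + (-3)⁴) = √(262*(1/813) + 81) = √(262/813 + 81) = √(66115/813) = √53751495/813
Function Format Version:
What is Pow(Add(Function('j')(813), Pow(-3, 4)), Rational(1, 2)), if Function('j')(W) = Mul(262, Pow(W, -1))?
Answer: Mul(Rational(1, 813), Pow(53751495, Rational(1, 2))) ≈ 9.0179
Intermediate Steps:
Pow(Add(Function('j')(813), Pow(-3, 4)), Rational(1, 2)) = Pow(Add(Mul(262, Pow(813, -1)), Pow(-3, 4)), Rational(1, 2)) = Pow(Add(Mul(262, Rational(1, 813)), 81), Rational(1, 2)) = Pow(Add(Rational(262, 813), 81), Rational(1, 2)) = Pow(Rational(66115, 813), Rational(1, 2)) = Mul(Rational(1, 813), Pow(53751495, Rational(1, 2)))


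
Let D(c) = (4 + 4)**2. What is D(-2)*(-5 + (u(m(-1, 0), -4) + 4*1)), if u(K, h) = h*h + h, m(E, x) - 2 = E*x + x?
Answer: 704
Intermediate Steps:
D(c) = 64 (D(c) = 8**2 = 64)
m(E, x) = 2 + x + E*x (m(E, x) = 2 + (E*x + x) = 2 + (x + E*x) = 2 + x + E*x)
u(K, h) = h + h**2 (u(K, h) = h**2 + h = h + h**2)
D(-2)*(-5 + (u(m(-1, 0), -4) + 4*1)) = 64*(-5 + (-4*(1 - 4) + 4*1)) = 64*(-5 + (-4*(-3) + 4)) = 64*(-5 + (12 + 4)) = 64*(-5 + 16) = 64*11 = 704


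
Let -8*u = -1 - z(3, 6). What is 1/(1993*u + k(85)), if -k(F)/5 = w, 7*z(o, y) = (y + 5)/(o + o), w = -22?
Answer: 336/142589 ≈ 0.0023564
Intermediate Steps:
z(o, y) = (5 + y)/(14*o) (z(o, y) = ((y + 5)/(o + o))/7 = ((5 + y)/((2*o)))/7 = ((5 + y)*(1/(2*o)))/7 = ((5 + y)/(2*o))/7 = (5 + y)/(14*o))
k(F) = 110 (k(F) = -5*(-22) = 110)
u = 53/336 (u = -(-1 - (5 + 6)/(14*3))/8 = -(-1 - 11/(14*3))/8 = -(-1 - 1*11/42)/8 = -(-1 - 11/42)/8 = -⅛*(-53/42) = 53/336 ≈ 0.15774)
1/(1993*u + k(85)) = 1/(1993*(53/336) + 110) = 1/(105629/336 + 110) = 1/(142589/336) = 336/142589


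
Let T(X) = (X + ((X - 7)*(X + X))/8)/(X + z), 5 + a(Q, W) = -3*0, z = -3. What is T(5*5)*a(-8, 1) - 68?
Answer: -397/4 ≈ -99.250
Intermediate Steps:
a(Q, W) = -5 (a(Q, W) = -5 - 3*0 = -5 + 0 = -5)
T(X) = (X + X*(-7 + X)/4)/(-3 + X) (T(X) = (X + ((X - 7)*(X + X))/8)/(X - 3) = (X + ((-7 + X)*(2*X))*(⅛))/(-3 + X) = (X + (2*X*(-7 + X))*(⅛))/(-3 + X) = (X + X*(-7 + X)/4)/(-3 + X))
T(5*5)*a(-8, 1) - 68 = ((5*5)/4)*(-5) - 68 = ((¼)*25)*(-5) - 68 = (25/4)*(-5) - 68 = -125/4 - 68 = -397/4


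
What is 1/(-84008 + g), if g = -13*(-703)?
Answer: -1/74869 ≈ -1.3357e-5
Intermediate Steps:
g = 9139
1/(-84008 + g) = 1/(-84008 + 9139) = 1/(-74869) = -1/74869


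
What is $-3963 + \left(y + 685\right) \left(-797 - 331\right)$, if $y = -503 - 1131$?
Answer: $1066509$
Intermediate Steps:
$y = -1634$
$-3963 + \left(y + 685\right) \left(-797 - 331\right) = -3963 + \left(-1634 + 685\right) \left(-797 - 331\right) = -3963 - -1070472 = -3963 + 1070472 = 1066509$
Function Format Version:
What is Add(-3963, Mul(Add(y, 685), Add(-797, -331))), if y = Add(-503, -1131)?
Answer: 1066509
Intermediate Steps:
y = -1634
Add(-3963, Mul(Add(y, 685), Add(-797, -331))) = Add(-3963, Mul(Add(-1634, 685), Add(-797, -331))) = Add(-3963, Mul(-949, -1128)) = Add(-3963, 1070472) = 1066509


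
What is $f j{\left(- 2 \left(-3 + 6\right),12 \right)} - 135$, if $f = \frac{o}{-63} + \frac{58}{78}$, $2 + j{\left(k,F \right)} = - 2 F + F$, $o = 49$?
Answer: $- \frac{15739}{117} \approx -134.52$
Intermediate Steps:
$j{\left(k,F \right)} = -2 - F$ ($j{\left(k,F \right)} = -2 + \left(- 2 F + F\right) = -2 - F$)
$f = - \frac{4}{117}$ ($f = \frac{49}{-63} + \frac{58}{78} = 49 \left(- \frac{1}{63}\right) + 58 \cdot \frac{1}{78} = - \frac{7}{9} + \frac{29}{39} = - \frac{4}{117} \approx -0.034188$)
$f j{\left(- 2 \left(-3 + 6\right),12 \right)} - 135 = - \frac{4 \left(-2 - 12\right)}{117} - 135 = \left(- \frac{4}{117}\right) \left(-14\right) - 135 = \frac{56}{117} - 135 = - \frac{15739}{117}$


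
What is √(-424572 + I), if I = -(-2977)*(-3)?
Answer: 21*I*√983 ≈ 658.41*I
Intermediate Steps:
I = -8931 (I = -1*8931 = -8931)
√(-424572 + I) = √(-424572 - 8931) = √(-433503) = 21*I*√983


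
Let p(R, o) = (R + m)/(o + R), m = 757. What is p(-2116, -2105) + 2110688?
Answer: 989912823/469 ≈ 2.1107e+6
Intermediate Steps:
p(R, o) = (757 + R)/(R + o) (p(R, o) = (R + 757)/(o + R) = (757 + R)/(R + o))
p(-2116, -2105) + 2110688 = (757 - 2116)/(-2116 - 2105) + 2110688 = -1359/(-4221) + 2110688 = -1/4221*(-1359) + 2110688 = 151/469 + 2110688 = 989912823/469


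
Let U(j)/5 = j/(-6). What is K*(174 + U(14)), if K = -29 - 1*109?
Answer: -22402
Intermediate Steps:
K = -138 (K = -29 - 109 = -138)
U(j) = -5*j/6 (U(j) = 5*(j/(-6)) = 5*(j*(-1/6)) = 5*(-j/6) = -5*j/6)
K*(174 + U(14)) = -138*(174 - 5/6*14) = -138*(174 - 35/3) = -138*487/3 = -22402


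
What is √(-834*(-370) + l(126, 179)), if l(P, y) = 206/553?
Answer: √94366655138/553 ≈ 555.50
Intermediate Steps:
l(P, y) = 206/553 (l(P, y) = 206*(1/553) = 206/553)
√(-834*(-370) + l(126, 179)) = √(-834*(-370) + 206/553) = √(308580 + 206/553) = √(170644946/553) = √94366655138/553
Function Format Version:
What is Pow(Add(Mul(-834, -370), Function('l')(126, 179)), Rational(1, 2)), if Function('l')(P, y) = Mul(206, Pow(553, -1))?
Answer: Mul(Rational(1, 553), Pow(94366655138, Rational(1, 2))) ≈ 555.50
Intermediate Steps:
Function('l')(P, y) = Rational(206, 553) (Function('l')(P, y) = Mul(206, Rational(1, 553)) = Rational(206, 553))
Pow(Add(Mul(-834, -370), Function('l')(126, 179)), Rational(1, 2)) = Pow(Add(Mul(-834, -370), Rational(206, 553)), Rational(1, 2)) = Pow(Add(308580, Rational(206, 553)), Rational(1, 2)) = Pow(Rational(170644946, 553), Rational(1, 2)) = Mul(Rational(1, 553), Pow(94366655138, Rational(1, 2)))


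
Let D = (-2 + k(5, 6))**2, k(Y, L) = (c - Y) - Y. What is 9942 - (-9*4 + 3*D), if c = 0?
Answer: 9546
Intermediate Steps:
k(Y, L) = -2*Y (k(Y, L) = (0 - Y) - Y = -Y - Y = -2*Y)
D = 144 (D = (-2 - 2*5)**2 = (-2 - 10)**2 = (-12)**2 = 144)
9942 - (-9*4 + 3*D) = 9942 - (-9*4 + 3*144) = 9942 - (-36 + 432) = 9942 - 1*396 = 9942 - 396 = 9546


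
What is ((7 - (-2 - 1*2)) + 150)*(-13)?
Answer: -2093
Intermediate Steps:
((7 - (-2 - 1*2)) + 150)*(-13) = ((7 - (-2 - 2)) + 150)*(-13) = ((7 - 1*(-4)) + 150)*(-13) = ((7 + 4) + 150)*(-13) = (11 + 150)*(-13) = 161*(-13) = -2093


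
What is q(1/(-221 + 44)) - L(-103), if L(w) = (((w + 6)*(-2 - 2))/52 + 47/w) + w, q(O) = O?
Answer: 22749710/237003 ≈ 95.989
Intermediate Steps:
L(w) = -6/13 + 47/w + 12*w/13 (L(w) = (((6 + w)*(-4))*(1/52) + 47/w) + w = ((-24 - 4*w)*(1/52) + 47/w) + w = ((-6/13 - w/13) + 47/w) + w = (-6/13 + 47/w - w/13) + w = -6/13 + 47/w + 12*w/13)
q(1/(-221 + 44)) - L(-103) = 1/(-221 + 44) - (-6/13 + 47/(-103) + (12/13)*(-103)) = 1/(-177) - (-6/13 + 47*(-1/103) - 1236/13) = -1/177 - (-6/13 - 47/103 - 1236/13) = -1/177 - 1*(-128537/1339) = -1/177 + 128537/1339 = 22749710/237003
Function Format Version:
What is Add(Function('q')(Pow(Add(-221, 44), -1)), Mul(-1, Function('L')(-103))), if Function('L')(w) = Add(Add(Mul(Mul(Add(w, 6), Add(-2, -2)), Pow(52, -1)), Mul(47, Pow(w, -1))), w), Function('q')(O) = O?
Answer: Rational(22749710, 237003) ≈ 95.989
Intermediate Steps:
Function('L')(w) = Add(Rational(-6, 13), Mul(47, Pow(w, -1)), Mul(Rational(12, 13), w)) (Function('L')(w) = Add(Add(Mul(Mul(Add(6, w), -4), Rational(1, 52)), Mul(47, Pow(w, -1))), w) = Add(Add(Mul(Add(-24, Mul(-4, w)), Rational(1, 52)), Mul(47, Pow(w, -1))), w) = Add(Add(Add(Rational(-6, 13), Mul(Rational(-1, 13), w)), Mul(47, Pow(w, -1))), w) = Add(Add(Rational(-6, 13), Mul(47, Pow(w, -1)), Mul(Rational(-1, 13), w)), w) = Add(Rational(-6, 13), Mul(47, Pow(w, -1)), Mul(Rational(12, 13), w)))
Add(Function('q')(Pow(Add(-221, 44), -1)), Mul(-1, Function('L')(-103))) = Add(Pow(Add(-221, 44), -1), Mul(-1, Add(Rational(-6, 13), Mul(47, Pow(-103, -1)), Mul(Rational(12, 13), -103)))) = Add(Pow(-177, -1), Mul(-1, Add(Rational(-6, 13), Mul(47, Rational(-1, 103)), Rational(-1236, 13)))) = Add(Rational(-1, 177), Mul(-1, Add(Rational(-6, 13), Rational(-47, 103), Rational(-1236, 13)))) = Add(Rational(-1, 177), Mul(-1, Rational(-128537, 1339))) = Add(Rational(-1, 177), Rational(128537, 1339)) = Rational(22749710, 237003)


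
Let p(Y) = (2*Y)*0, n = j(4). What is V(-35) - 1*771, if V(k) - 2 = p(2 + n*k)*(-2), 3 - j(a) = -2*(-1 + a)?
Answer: -769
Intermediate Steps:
j(a) = 1 + 2*a (j(a) = 3 - (-2)*(-1 + a) = 3 - (2 - 2*a) = 3 + (-2 + 2*a) = 1 + 2*a)
n = 9 (n = 1 + 2*4 = 1 + 8 = 9)
p(Y) = 0
V(k) = 2 (V(k) = 2 + 0*(-2) = 2 + 0 = 2)
V(-35) - 1*771 = 2 - 1*771 = 2 - 771 = -769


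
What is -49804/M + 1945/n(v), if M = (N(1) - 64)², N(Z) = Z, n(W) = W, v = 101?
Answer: 2689501/400869 ≈ 6.7092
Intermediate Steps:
M = 3969 (M = (1 - 64)² = (-63)² = 3969)
-49804/M + 1945/n(v) = -49804/3969 + 1945/101 = 2689501/400869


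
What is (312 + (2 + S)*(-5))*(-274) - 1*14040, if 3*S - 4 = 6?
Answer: -276664/3 ≈ -92221.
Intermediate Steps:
S = 10/3 (S = 4/3 + (⅓)*6 = 4/3 + 2 = 10/3 ≈ 3.3333)
(312 + (2 + S)*(-5))*(-274) - 1*14040 = (312 + (2 + 10/3)*(-5))*(-274) - 1*14040 = (312 + (16/3)*(-5))*(-274) - 14040 = (312 - 80/3)*(-274) - 14040 = (856/3)*(-274) - 14040 = -234544/3 - 14040 = -276664/3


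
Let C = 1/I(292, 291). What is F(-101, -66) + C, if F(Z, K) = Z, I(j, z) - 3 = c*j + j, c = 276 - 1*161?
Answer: -3421374/33875 ≈ -101.00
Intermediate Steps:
c = 115 (c = 276 - 161 = 115)
I(j, z) = 3 + 116*j (I(j, z) = 3 + (115*j + j) = 3 + 116*j)
C = 1/33875 (C = 1/(3 + 116*292) = 1/(3 + 33872) = 1/33875 ≈ 2.9520e-5)
F(-101, -66) + C = -101 + 1/33875 = -3421374/33875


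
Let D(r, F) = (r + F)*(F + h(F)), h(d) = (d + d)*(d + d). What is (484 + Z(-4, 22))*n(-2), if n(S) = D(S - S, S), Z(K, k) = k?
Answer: -14168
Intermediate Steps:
h(d) = 4*d² (h(d) = (2*d)*(2*d) = 4*d²)
D(r, F) = (F + r)*(F + 4*F²) (D(r, F) = (r + F)*(F + 4*F²) = (F + r)*(F + 4*F²))
n(S) = S*(S + 4*S²) (n(S) = S*(S + (S - S) + 4*S² + 4*S*(S - S)) = S*(S + 0 + 4*S² + 4*S*0) = S*(S + 0 + 4*S² + 0) = S*(S + 4*S²))
(484 + Z(-4, 22))*n(-2) = (484 + 22)*((-2)²*(1 + 4*(-2))) = 506*(4*(1 - 8)) = 506*(4*(-7)) = 506*(-28) = -14168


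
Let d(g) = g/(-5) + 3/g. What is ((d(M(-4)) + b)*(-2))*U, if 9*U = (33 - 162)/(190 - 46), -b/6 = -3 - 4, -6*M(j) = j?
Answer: 59813/6480 ≈ 9.2304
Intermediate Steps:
M(j) = -j/6
d(g) = 3/g - g/5 (d(g) = g*(-⅕) + 3/g = -g/5 + 3/g = 3/g - g/5)
b = 42 (b = -6*(-3 - 4) = -6*(-7) = 42)
U = -43/432 (U = ((33 - 162)/(190 - 46))/9 = (-129/144)/9 = (-129*1/144)/9 = (⅑)*(-43/48) = -43/432 ≈ -0.099537)
((d(M(-4)) + b)*(-2))*U = (((3/((-⅙*(-4))) - (-1)*(-4)/30) + 42)*(-2))*(-43/432) = (((3/(⅔) - ⅕*⅔) + 42)*(-2))*(-43/432) = (((3*(3/2) - 2/15) + 42)*(-2))*(-43/432) = (((9/2 - 2/15) + 42)*(-2))*(-43/432) = ((131/30 + 42)*(-2))*(-43/432) = ((1391/30)*(-2))*(-43/432) = -1391/15*(-43/432) = 59813/6480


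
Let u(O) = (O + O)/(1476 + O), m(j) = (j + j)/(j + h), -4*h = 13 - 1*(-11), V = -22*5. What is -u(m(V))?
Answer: -110/42859 ≈ -0.0025666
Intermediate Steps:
V = -110
h = -6 (h = -(13 - 1*(-11))/4 = -(13 + 11)/4 = -¼*24 = -6)
m(j) = 2*j/(-6 + j) (m(j) = (j + j)/(j - 6) = (2*j)/(-6 + j) = 2*j/(-6 + j))
u(O) = 2*O/(1476 + O) (u(O) = (2*O)/(1476 + O) = 2*O/(1476 + O))
-u(m(V)) = -2*2*(-110)/(-6 - 110)/(1476 + 2*(-110)/(-6 - 110)) = -2*2*(-110)/(-116)/(1476 + 2*(-110)/(-116)) = -2*2*(-110)*(-1/116)/(1476 + 2*(-110)*(-1/116)) = -2*55/(29*(1476 + 55/29)) = -2*55/(29*42859/29) = -2*55*29/(29*42859) = -1*110/42859 = -110/42859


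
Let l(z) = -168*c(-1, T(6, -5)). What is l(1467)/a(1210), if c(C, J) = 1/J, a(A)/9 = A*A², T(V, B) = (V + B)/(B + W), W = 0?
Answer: 7/132867075 ≈ 5.2684e-8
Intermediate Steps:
T(V, B) = (B + V)/B (T(V, B) = (V + B)/(B + 0) = (B + V)/B)
a(A) = 9*A³ (a(A) = 9*(A*A²) = 9*A³)
l(z) = 840 (l(z) = -168*(-5/(-5 + 6)) = -168/((-⅕*1)) = -168/(-⅕) = -168*(-5) = 840)
l(1467)/a(1210) = 840/((9*1210³)) = 840/((9*1771561000)) = 840/15944049000 = 840*(1/15944049000) = 7/132867075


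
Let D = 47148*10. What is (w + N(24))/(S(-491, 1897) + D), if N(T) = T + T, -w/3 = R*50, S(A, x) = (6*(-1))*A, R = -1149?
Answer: 28733/79071 ≈ 0.36338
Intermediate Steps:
S(A, x) = -6*A
w = 172350 (w = -(-3447)*50 = -3*(-57450) = 172350)
N(T) = 2*T
D = 471480
(w + N(24))/(S(-491, 1897) + D) = (172350 + 2*24)/(-6*(-491) + 471480) = (172350 + 48)/(2946 + 471480) = 172398/474426 = 172398*(1/474426) = 28733/79071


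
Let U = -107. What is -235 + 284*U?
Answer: -30623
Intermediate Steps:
-235 + 284*U = -235 + 284*(-107) = -235 - 30388 = -30623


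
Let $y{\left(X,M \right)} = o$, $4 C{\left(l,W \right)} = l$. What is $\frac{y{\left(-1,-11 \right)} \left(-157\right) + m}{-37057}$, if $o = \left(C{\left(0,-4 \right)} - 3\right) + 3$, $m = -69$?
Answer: $\frac{69}{37057} \approx 0.001862$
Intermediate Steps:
$C{\left(l,W \right)} = \frac{l}{4}$
$o = 0$ ($o = \left(\frac{1}{4} \cdot 0 - 3\right) + 3 = \left(0 - 3\right) + 3 = -3 + 3 = 0$)
$y{\left(X,M \right)} = 0$
$\frac{y{\left(-1,-11 \right)} \left(-157\right) + m}{-37057} = \frac{0 \left(-157\right) - 69}{-37057} = \left(0 - 69\right) \left(- \frac{1}{37057}\right) = \left(-69\right) \left(- \frac{1}{37057}\right) = \frac{69}{37057}$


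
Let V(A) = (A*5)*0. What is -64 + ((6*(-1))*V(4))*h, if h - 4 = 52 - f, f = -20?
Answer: -64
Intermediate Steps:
h = 76 (h = 4 + (52 - 1*(-20)) = 4 + (52 + 20) = 4 + 72 = 76)
V(A) = 0 (V(A) = (5*A)*0 = 0)
-64 + ((6*(-1))*V(4))*h = -64 + ((6*(-1))*0)*76 = -64 - 6*0*76 = -64 + 0*76 = -64 + 0 = -64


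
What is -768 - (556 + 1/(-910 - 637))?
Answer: -2048227/1547 ≈ -1324.0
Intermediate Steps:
-768 - (556 + 1/(-910 - 637)) = -768 - (556 + 1/(-1547)) = -768 - (556 - 1/1547) = -768 - 1*860131/1547 = -768 - 860131/1547 = -2048227/1547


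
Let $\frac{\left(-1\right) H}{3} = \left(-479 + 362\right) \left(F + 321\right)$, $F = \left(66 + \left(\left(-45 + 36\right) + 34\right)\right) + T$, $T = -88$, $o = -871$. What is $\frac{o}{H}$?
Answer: $- \frac{67}{8748} \approx -0.0076589$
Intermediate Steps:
$F = 3$ ($F = \left(66 + \left(\left(-45 + 36\right) + 34\right)\right) - 88 = \left(66 + \left(-9 + 34\right)\right) - 88 = \left(66 + 25\right) - 88 = 91 - 88 = 3$)
$H = 113724$ ($H = - 3 \left(-479 + 362\right) \left(3 + 321\right) = - 3 \left(\left(-117\right) 324\right) = \left(-3\right) \left(-37908\right) = 113724$)
$\frac{o}{H} = - \frac{871}{113724} = \left(-871\right) \frac{1}{113724} = - \frac{67}{8748}$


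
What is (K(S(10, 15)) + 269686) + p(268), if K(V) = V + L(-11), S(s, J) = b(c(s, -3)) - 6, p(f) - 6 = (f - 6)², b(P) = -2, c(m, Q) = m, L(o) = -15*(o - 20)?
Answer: 338793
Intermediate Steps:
L(o) = 300 - 15*o (L(o) = -15*(-20 + o) = 300 - 15*o)
p(f) = 6 + (-6 + f)² (p(f) = 6 + (f - 6)² = 6 + (-6 + f)²)
S(s, J) = -8 (S(s, J) = -2 - 6 = -8)
K(V) = 465 + V (K(V) = V + (300 - 15*(-11)) = V + (300 + 165) = V + 465 = 465 + V)
(K(S(10, 15)) + 269686) + p(268) = ((465 - 8) + 269686) + (6 + (-6 + 268)²) = (457 + 269686) + (6 + 262²) = 270143 + (6 + 68644) = 270143 + 68650 = 338793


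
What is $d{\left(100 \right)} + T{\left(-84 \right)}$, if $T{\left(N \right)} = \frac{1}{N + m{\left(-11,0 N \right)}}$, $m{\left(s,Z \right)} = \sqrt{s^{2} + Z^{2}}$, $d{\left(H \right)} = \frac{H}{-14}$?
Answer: $- \frac{3657}{511} \approx -7.1566$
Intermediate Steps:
$d{\left(H \right)} = - \frac{H}{14}$ ($d{\left(H \right)} = H \left(- \frac{1}{14}\right) = - \frac{H}{14}$)
$m{\left(s,Z \right)} = \sqrt{Z^{2} + s^{2}}$
$T{\left(N \right)} = \frac{1}{11 + N}$ ($T{\left(N \right)} = \frac{1}{N + \sqrt{\left(0 N\right)^{2} + \left(-11\right)^{2}}} = \frac{1}{N + \sqrt{0^{2} + 121}} = \frac{1}{N + \sqrt{0 + 121}} = \frac{1}{N + \sqrt{121}} = \frac{1}{N + 11} = \frac{1}{11 + N}$)
$d{\left(100 \right)} + T{\left(-84 \right)} = \left(- \frac{1}{14}\right) 100 + \frac{1}{11 - 84} = - \frac{50}{7} + \frac{1}{-73} = - \frac{50}{7} - \frac{1}{73} = - \frac{3657}{511}$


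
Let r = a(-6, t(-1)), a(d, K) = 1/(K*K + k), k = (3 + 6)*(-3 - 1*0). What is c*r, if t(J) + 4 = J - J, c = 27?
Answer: -27/11 ≈ -2.4545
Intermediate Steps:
k = -27 (k = 9*(-3 + 0) = 9*(-3) = -27)
t(J) = -4 (t(J) = -4 + (J - J) = -4 + 0 = -4)
a(d, K) = 1/(-27 + K**2) (a(d, K) = 1/(K*K - 27) = 1/(K**2 - 27) = 1/(-27 + K**2))
r = -1/11 (r = 1/(-27 + (-4)**2) = 1/(-27 + 16) = 1/(-11) = -1/11 ≈ -0.090909)
c*r = 27*(-1/11) = -27/11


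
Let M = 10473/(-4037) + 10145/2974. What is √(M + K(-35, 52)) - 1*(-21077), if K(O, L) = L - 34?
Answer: 21077 + √2712372252941186/12006038 ≈ 21081.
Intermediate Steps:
K(O, L) = -34 + L
M = 9808663/12006038 (M = 10473*(-1/4037) + 10145*(1/2974) = -10473/4037 + 10145/2974 = 9808663/12006038 ≈ 0.81698)
√(M + K(-35, 52)) - 1*(-21077) = √(9808663/12006038 + (-34 + 52)) - 1*(-21077) = √(9808663/12006038 + 18) + 21077 = √(225917347/12006038) + 21077 = √2712372252941186/12006038 + 21077 = 21077 + √2712372252941186/12006038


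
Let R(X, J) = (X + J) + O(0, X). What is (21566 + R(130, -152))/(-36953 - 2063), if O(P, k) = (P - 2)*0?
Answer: -2693/4877 ≈ -0.55218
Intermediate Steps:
O(P, k) = 0 (O(P, k) = (-2 + P)*0 = 0)
R(X, J) = J + X (R(X, J) = (X + J) + 0 = (J + X) + 0 = J + X)
(21566 + R(130, -152))/(-36953 - 2063) = (21566 + (-152 + 130))/(-36953 - 2063) = (21566 - 22)/(-39016) = 21544*(-1/39016) = -2693/4877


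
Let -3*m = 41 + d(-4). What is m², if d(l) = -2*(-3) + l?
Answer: 1849/9 ≈ 205.44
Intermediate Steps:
d(l) = 6 + l
m = -43/3 (m = -(41 + (6 - 4))/3 = -(41 + 2)/3 = -⅓*43 = -43/3 ≈ -14.333)
m² = (-43/3)² = 1849/9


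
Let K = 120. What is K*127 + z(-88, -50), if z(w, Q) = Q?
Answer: 15190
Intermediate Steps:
K*127 + z(-88, -50) = 120*127 - 50 = 15240 - 50 = 15190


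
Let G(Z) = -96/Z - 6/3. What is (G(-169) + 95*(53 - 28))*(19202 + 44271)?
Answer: 25461114909/169 ≈ 1.5066e+8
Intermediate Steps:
G(Z) = -2 - 96/Z (G(Z) = -96/Z - 6*⅓ = -96/Z - 2 = -2 - 96/Z)
(G(-169) + 95*(53 - 28))*(19202 + 44271) = ((-2 - 96/(-169)) + 95*(53 - 28))*(19202 + 44271) = ((-2 - 96*(-1/169)) + 95*25)*63473 = ((-2 + 96/169) + 2375)*63473 = (-242/169 + 2375)*63473 = (401133/169)*63473 = 25461114909/169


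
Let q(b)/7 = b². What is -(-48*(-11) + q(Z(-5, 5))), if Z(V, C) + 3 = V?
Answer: -976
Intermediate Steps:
Z(V, C) = -3 + V
q(b) = 7*b²
-(-48*(-11) + q(Z(-5, 5))) = -(-48*(-11) + 7*(-3 - 5)²) = -(528 + 7*(-8)²) = -(528 + 7*64) = -(528 + 448) = -1*976 = -976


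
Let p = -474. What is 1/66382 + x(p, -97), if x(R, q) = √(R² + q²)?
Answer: 1/66382 + √234085 ≈ 483.82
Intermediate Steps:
1/66382 + x(p, -97) = 1/66382 + √((-474)² + (-97)²) = 1/66382 + √(224676 + 9409) = 1/66382 + √234085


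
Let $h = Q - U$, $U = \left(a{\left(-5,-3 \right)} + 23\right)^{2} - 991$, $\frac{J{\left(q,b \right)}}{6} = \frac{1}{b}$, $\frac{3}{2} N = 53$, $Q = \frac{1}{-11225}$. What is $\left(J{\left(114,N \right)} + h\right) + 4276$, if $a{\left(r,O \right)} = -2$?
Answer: $\frac{2871209022}{594925} \approx 4826.2$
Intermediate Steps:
$Q = - \frac{1}{11225} \approx -8.9087 \cdot 10^{-5}$
$N = \frac{106}{3}$ ($N = \frac{2}{3} \cdot 53 = \frac{106}{3} \approx 35.333$)
$J{\left(q,b \right)} = \frac{6}{b}$
$U = -550$ ($U = \left(-2 + 23\right)^{2} - 991 = 21^{2} - 991 = 441 - 991 = -550$)
$h = \frac{6173749}{11225}$ ($h = - \frac{1}{11225} - -550 = - \frac{1}{11225} + 550 = \frac{6173749}{11225} \approx 550.0$)
$\left(J{\left(114,N \right)} + h\right) + 4276 = \left(\frac{6}{\frac{106}{3}} + \frac{6173749}{11225}\right) + 4276 = \left(6 \cdot \frac{3}{106} + \frac{6173749}{11225}\right) + 4276 = \left(\frac{9}{53} + \frac{6173749}{11225}\right) + 4276 = \frac{327309722}{594925} + 4276 = \frac{2871209022}{594925}$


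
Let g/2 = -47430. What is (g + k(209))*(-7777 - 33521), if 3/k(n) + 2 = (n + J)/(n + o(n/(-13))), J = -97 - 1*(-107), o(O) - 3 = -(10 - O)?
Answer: 7784428144158/1987 ≈ 3.9177e+9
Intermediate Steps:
g = -94860 (g = 2*(-47430) = -94860)
o(O) = -7 + O (o(O) = 3 - (10 - O) = 3 + (-10 + O) = -7 + O)
J = 10 (J = -97 + 107 = 10)
k(n) = 3/(-2 + (10 + n)/(-7 + 12*n/13)) (k(n) = 3/(-2 + (n + 10)/(n + (-7 + n/(-13)))) = 3/(-2 + (10 + n)/(n + (-7 + n*(-1/13)))) = 3/(-2 + (10 + n)/(n + (-7 - n/13))) = 3/(-2 + (10 + n)/(-7 + 12*n/13)))
(g + k(209))*(-7777 - 33521) = (-94860 + 3*(-91 + 12*209)/(312 - 11*209))*(-7777 - 33521) = (-94860 + 3*(-91 + 2508)/(312 - 2299))*(-41298) = (-94860 + 3*2417/(-1987))*(-41298) = (-94860 + 3*(-1/1987)*2417)*(-41298) = (-94860 - 7251/1987)*(-41298) = -188494071/1987*(-41298) = 7784428144158/1987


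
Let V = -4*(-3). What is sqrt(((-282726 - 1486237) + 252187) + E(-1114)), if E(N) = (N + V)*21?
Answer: 3*I*sqrt(171102) ≈ 1240.9*I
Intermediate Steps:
V = 12
E(N) = 252 + 21*N (E(N) = (N + 12)*21 = (12 + N)*21 = 252 + 21*N)
sqrt(((-282726 - 1486237) + 252187) + E(-1114)) = sqrt(((-282726 - 1486237) + 252187) + (252 + 21*(-1114))) = sqrt((-1768963 + 252187) + (252 - 23394)) = sqrt(-1516776 - 23142) = sqrt(-1539918) = 3*I*sqrt(171102)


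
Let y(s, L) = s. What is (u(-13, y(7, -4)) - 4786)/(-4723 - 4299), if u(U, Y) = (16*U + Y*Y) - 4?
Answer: 4949/9022 ≈ 0.54855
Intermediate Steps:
u(U, Y) = -4 + Y² + 16*U (u(U, Y) = (16*U + Y²) - 4 = (Y² + 16*U) - 4 = -4 + Y² + 16*U)
(u(-13, y(7, -4)) - 4786)/(-4723 - 4299) = ((-4 + 7² + 16*(-13)) - 4786)/(-4723 - 4299) = ((-4 + 49 - 208) - 4786)/(-9022) = (-163 - 4786)*(-1/9022) = -4949*(-1/9022) = 4949/9022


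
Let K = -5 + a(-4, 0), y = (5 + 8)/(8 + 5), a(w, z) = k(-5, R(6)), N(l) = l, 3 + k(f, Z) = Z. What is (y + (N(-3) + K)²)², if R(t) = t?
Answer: 676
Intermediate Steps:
k(f, Z) = -3 + Z
a(w, z) = 3 (a(w, z) = -3 + 6 = 3)
y = 1 (y = 13/13 = 13*(1/13) = 1)
K = -2 (K = -5 + 3 = -2)
(y + (N(-3) + K)²)² = (1 + (-3 - 2)²)² = (1 + (-5)²)² = (1 + 25)² = 26² = 676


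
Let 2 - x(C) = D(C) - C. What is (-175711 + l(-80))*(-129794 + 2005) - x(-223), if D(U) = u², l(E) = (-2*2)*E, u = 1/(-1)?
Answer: 22413040721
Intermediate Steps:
u = -1
l(E) = -4*E
D(U) = 1 (D(U) = (-1)² = 1)
x(C) = 1 + C (x(C) = 2 - (1 - C) = 2 + (-1 + C) = 1 + C)
(-175711 + l(-80))*(-129794 + 2005) - x(-223) = (-175711 - 4*(-80))*(-129794 + 2005) - (1 - 223) = (-175711 + 320)*(-127789) - 1*(-222) = -175391*(-127789) + 222 = 22413040499 + 222 = 22413040721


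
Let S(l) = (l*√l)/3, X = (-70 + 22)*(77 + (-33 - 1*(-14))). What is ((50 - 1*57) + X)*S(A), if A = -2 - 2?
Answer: 22328*I/3 ≈ 7442.7*I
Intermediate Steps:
A = -4
X = -2784 (X = -48*(77 + (-33 + 14)) = -48*(77 - 19) = -48*58 = -2784)
S(l) = l^(3/2)/3 (S(l) = l^(3/2)*(⅓) = l^(3/2)/3)
((50 - 1*57) + X)*S(A) = ((50 - 1*57) - 2784)*((-4)^(3/2)/3) = ((50 - 57) - 2784)*((-8*I)/3) = (-7 - 2784)*(-8*I/3) = -(-22328)*I/3 = 22328*I/3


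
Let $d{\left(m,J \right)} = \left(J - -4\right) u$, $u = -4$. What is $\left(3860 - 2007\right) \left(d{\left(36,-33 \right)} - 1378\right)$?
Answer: $-2338486$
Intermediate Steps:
$d{\left(m,J \right)} = -16 - 4 J$ ($d{\left(m,J \right)} = \left(J - -4\right) \left(-4\right) = \left(J + 4\right) \left(-4\right) = \left(4 + J\right) \left(-4\right) = -16 - 4 J$)
$\left(3860 - 2007\right) \left(d{\left(36,-33 \right)} - 1378\right) = \left(3860 - 2007\right) \left(\left(-16 - -132\right) - 1378\right) = 1853 \left(\left(-16 + 132\right) - 1378\right) = 1853 \left(116 - 1378\right) = 1853 \left(-1262\right) = -2338486$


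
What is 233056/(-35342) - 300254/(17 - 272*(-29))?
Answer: -366290722/8217015 ≈ -44.577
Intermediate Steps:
233056/(-35342) - 300254/(17 - 272*(-29)) = 233056*(-1/35342) - 300254/(17 + 7888) = -116528/17671 - 300254/7905 = -116528/17671 - 300254*1/7905 = -116528/17671 - 17662/465 = -366290722/8217015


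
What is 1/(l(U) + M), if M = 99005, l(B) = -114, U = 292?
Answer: 1/98891 ≈ 1.0112e-5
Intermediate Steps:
1/(l(U) + M) = 1/(-114 + 99005) = 1/98891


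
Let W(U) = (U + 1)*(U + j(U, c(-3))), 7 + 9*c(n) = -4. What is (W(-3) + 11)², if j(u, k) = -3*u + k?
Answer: 169/81 ≈ 2.0864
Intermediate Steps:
c(n) = -11/9 (c(n) = -7/9 + (⅑)*(-4) = -7/9 - 4/9 = -11/9)
j(u, k) = k - 3*u
W(U) = (1 + U)*(-11/9 - 2*U) (W(U) = (U + 1)*(U + (-11/9 - 3*U)) = (1 + U)*(-11/9 - 2*U))
(W(-3) + 11)² = ((-11/9 - 2*(-3)² - 29/9*(-3)) + 11)² = ((-11/9 - 2*9 + 29/3) + 11)² = ((-11/9 - 18 + 29/3) + 11)² = (-86/9 + 11)² = (13/9)² = 169/81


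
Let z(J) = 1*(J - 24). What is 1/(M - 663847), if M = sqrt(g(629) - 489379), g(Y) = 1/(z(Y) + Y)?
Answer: -819187198/543815567724391 - I*sqrt(745204807290)/543815567724391 ≈ -1.5064e-6 - 1.5874e-9*I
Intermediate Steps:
z(J) = -24 + J (z(J) = 1*(-24 + J) = -24 + J)
g(Y) = 1/(-24 + 2*Y) (g(Y) = 1/((-24 + Y) + Y) = 1/(-24 + 2*Y))
M = I*sqrt(745204807290)/1234 (M = sqrt(1/(2*(-12 + 629)) - 489379) = sqrt((1/2)/617 - 489379) = sqrt((1/2)*(1/617) - 489379) = sqrt(1/1234 - 489379) = sqrt(-603893685/1234) = I*sqrt(745204807290)/1234 ≈ 699.56*I)
1/(M - 663847) = 1/(I*sqrt(745204807290)/1234 - 663847) = 1/(-663847 + I*sqrt(745204807290)/1234)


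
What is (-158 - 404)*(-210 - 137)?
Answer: 195014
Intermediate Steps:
(-158 - 404)*(-210 - 137) = -562*(-347) = 195014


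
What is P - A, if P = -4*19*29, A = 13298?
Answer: -15502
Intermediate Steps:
P = -2204 (P = -76*29 = -2204)
P - A = -2204 - 1*13298 = -2204 - 13298 = -15502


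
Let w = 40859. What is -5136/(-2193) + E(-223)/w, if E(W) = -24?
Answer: 69933064/29867929 ≈ 2.3414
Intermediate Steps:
-5136/(-2193) + E(-223)/w = -5136/(-2193) - 24/40859 = -5136*(-1/2193) - 24*1/40859 = 1712/731 - 24/40859 = 69933064/29867929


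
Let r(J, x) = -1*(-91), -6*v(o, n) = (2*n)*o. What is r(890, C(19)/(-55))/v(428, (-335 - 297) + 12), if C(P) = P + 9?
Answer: 273/265360 ≈ 0.0010288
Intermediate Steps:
v(o, n) = -n*o/3 (v(o, n) = -2*n*o/6 = -n*o/3)
C(P) = 9 + P
r(J, x) = 91
r(890, C(19)/(-55))/v(428, (-335 - 297) + 12) = 91/((-⅓*((-335 - 297) + 12)*428)) = 91/((-⅓*(-632 + 12)*428)) = 91/((-⅓*(-620)*428)) = 91/(265360/3) = 91*(3/265360) = 273/265360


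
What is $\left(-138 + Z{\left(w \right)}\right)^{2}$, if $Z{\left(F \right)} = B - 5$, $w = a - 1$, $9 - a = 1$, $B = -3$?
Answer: $21316$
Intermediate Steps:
$a = 8$ ($a = 9 - 1 = 8$)
$w = 7$ ($w = 8 - 1 = 7$)
$Z{\left(F \right)} = -8$ ($Z{\left(F \right)} = -3 - 5 = -8$)
$\left(-138 + Z{\left(w \right)}\right)^{2} = \left(-138 - 8\right)^{2} = \left(-146\right)^{2} = 21316$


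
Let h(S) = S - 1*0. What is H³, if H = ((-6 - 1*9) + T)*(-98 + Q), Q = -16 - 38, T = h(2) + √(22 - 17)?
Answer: 8400244736 - 1798045696*√5 ≈ 4.3797e+9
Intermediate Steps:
h(S) = S (h(S) = S + 0 = S)
T = 2 + √5 (T = 2 + √(22 - 17) = 2 + √5 ≈ 4.2361)
Q = -54
H = 1976 - 152*√5 (H = ((-6 - 1*9) + (2 + √5))*(-98 - 54) = ((-6 - 9) + (2 + √5))*(-152) = (-15 + (2 + √5))*(-152) = (-13 + √5)*(-152) = 1976 - 152*√5 ≈ 1636.1)
H³ = (1976 - 152*√5)³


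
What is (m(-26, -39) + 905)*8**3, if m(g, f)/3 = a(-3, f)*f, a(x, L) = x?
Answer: 643072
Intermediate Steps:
m(g, f) = -9*f (m(g, f) = 3*(-3*f) = -9*f)
(m(-26, -39) + 905)*8**3 = (-9*(-39) + 905)*8**3 = (351 + 905)*512 = 1256*512 = 643072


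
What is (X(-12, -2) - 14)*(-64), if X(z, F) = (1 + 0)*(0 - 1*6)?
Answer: 1280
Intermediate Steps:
X(z, F) = -6 (X(z, F) = 1*(0 - 6) = 1*(-6) = -6)
(X(-12, -2) - 14)*(-64) = (-6 - 14)*(-64) = -20*(-64) = 1280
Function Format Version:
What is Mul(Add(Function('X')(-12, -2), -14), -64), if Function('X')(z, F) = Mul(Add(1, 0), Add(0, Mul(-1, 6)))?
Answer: 1280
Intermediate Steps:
Function('X')(z, F) = -6 (Function('X')(z, F) = Mul(1, Add(0, -6)) = Mul(1, -6) = -6)
Mul(Add(Function('X')(-12, -2), -14), -64) = Mul(Add(-6, -14), -64) = Mul(-20, -64) = 1280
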